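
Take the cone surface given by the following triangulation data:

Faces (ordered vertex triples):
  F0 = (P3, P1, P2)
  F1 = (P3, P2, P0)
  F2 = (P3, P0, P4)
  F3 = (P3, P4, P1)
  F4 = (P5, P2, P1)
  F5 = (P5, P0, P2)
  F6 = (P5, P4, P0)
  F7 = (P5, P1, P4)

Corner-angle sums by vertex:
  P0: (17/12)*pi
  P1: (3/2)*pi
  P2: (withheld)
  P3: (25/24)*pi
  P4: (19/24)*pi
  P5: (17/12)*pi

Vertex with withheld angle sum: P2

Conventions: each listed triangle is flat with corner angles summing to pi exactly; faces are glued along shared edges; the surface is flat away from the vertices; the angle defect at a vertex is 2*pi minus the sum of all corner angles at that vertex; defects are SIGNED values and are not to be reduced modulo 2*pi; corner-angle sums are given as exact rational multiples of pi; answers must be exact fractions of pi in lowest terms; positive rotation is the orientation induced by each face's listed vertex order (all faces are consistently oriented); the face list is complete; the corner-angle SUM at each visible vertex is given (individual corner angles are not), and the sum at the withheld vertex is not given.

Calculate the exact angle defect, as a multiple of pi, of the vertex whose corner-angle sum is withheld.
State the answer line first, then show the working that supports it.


Answer: defect(P2) = pi/6

V = 6, E = 12, F = 8; chi = V - E + F = 2
Gauss-Bonnet: total defect = 2*pi*chi = 4*pi; visible defects sum to (23/6)*pi


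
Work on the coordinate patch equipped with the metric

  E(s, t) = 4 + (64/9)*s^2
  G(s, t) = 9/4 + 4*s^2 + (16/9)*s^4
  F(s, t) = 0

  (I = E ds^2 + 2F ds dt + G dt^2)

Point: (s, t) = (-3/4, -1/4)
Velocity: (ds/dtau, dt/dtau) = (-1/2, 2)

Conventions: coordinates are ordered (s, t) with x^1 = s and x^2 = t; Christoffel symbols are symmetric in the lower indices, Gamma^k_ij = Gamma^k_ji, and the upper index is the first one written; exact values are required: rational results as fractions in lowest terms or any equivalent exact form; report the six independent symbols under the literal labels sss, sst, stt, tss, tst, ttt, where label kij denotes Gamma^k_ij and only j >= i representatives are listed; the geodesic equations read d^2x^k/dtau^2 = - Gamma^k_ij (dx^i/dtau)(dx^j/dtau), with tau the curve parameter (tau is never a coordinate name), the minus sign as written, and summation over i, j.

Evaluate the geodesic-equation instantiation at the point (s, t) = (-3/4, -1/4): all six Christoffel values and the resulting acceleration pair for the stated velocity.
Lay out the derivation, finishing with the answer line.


E = 8, F = 0, G = 81/16 at the point
E_s = -32/3, E_t = 0, F_s = 0, F_t = 0, G_s = -9, G_t = 0
EG - F^2 = 81/2;  g^inv = (2/81) * [[81/16, 0], [0, 8]]
first-kind symbols [ij,l] = (1/2)(d_i g_jl + d_j g_il - d_l g_ij): [ss,s] = E_s/2 = -16/3, [ss,t] = F_s - E_t/2 = 0, [st,s] = E_t/2 = 0, [st,t] = G_s/2 = -9/2, [tt,s] = F_t - G_s/2 = 9/2, [tt,t] = G_t/2 = 0
Gamma^s_ij = (G*[ij,s] - F*[ij,t])/(EG - F^2), Gamma^t_ij = (E*[ij,t] - F*[ij,s])/(EG - F^2)
Gamma_sss = -2/3, Gamma_sst = 0, Gamma_stt = 9/16, Gamma_tss = 0, Gamma_tst = -8/9, Gamma_ttt = 0
d^2s/dtau^2 = -(Gamma_sss*(-1/2)^2 + 2*Gamma_sst*(-1/2)*(2) + Gamma_stt*(2)^2) = -25/12
d^2t/dtau^2 = -(Gamma_tss*(-1/2)^2 + 2*Gamma_tst*(-1/2)*(2) + Gamma_ttt*(2)^2) = -16/9

Answer: Gamma_sss = -2/3, Gamma_sst = 0, Gamma_stt = 9/16, Gamma_tss = 0, Gamma_tst = -8/9, Gamma_ttt = 0; accelerations (d^2s/dtau^2, d^2t/dtau^2) = (-25/12, -16/9)


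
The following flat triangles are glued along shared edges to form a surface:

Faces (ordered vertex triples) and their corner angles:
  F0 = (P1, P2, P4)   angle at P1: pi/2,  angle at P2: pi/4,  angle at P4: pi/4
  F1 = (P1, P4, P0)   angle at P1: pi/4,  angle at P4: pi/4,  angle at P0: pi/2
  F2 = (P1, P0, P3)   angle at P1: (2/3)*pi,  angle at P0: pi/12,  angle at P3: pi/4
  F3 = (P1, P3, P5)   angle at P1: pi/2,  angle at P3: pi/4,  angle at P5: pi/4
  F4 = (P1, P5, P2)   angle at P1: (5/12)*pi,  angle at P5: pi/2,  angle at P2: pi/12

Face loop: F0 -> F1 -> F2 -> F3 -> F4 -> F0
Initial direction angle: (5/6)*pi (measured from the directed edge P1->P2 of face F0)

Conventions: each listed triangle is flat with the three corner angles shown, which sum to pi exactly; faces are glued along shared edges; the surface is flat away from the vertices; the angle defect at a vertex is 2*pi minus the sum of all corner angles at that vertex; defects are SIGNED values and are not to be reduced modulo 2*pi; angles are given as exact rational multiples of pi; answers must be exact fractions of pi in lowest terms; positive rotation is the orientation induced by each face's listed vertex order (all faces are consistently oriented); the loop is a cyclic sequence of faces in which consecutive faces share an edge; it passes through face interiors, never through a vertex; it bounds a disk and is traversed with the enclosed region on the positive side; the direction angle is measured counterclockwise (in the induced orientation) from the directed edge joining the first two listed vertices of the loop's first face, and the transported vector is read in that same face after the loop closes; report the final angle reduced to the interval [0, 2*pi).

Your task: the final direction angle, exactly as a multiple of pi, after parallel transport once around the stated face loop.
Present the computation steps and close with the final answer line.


enclosed vertex P1: corner angles sum to (7/3)*pi, defect = 2*pi - (7/3)*pi = -pi/3
final direction = starting direction + enclosed defect total, reduced mod 2*pi (induced orientation)
final angle = (5/6)*pi - pi/3 = pi/2 (mod 2*pi)

Answer: final direction angle = pi/2


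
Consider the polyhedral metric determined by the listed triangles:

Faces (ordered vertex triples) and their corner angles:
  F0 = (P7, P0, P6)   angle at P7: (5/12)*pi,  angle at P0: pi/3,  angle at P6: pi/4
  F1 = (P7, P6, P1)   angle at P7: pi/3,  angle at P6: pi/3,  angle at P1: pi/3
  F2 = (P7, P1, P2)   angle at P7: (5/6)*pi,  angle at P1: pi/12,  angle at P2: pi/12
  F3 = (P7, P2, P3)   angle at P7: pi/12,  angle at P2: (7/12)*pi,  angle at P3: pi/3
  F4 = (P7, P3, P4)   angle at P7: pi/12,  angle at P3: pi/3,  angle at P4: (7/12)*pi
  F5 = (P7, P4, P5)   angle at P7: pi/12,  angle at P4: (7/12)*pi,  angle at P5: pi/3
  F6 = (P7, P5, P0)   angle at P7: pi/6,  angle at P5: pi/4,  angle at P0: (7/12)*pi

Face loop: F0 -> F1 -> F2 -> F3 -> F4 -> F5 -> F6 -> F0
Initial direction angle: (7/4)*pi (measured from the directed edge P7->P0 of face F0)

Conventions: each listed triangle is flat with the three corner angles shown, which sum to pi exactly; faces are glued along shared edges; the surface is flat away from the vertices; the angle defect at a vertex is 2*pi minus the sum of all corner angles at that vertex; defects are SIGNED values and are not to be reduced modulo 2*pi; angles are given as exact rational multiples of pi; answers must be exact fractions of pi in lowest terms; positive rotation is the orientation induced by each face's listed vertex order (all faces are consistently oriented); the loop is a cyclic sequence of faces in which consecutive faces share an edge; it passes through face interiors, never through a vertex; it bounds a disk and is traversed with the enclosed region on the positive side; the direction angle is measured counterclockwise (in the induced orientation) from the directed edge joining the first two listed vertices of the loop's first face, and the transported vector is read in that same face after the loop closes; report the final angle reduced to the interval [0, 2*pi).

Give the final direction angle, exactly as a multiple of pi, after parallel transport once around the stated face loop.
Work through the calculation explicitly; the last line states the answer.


enclosed vertex P7: corner angles sum to 2*pi, defect = 2*pi - 2*pi = 0
summing the enclosed defects onto the initial angle, mod 2*pi in the induced orientation:
final angle = (7/4)*pi + 0 = (7/4)*pi (mod 2*pi)

Answer: final direction angle = (7/4)*pi


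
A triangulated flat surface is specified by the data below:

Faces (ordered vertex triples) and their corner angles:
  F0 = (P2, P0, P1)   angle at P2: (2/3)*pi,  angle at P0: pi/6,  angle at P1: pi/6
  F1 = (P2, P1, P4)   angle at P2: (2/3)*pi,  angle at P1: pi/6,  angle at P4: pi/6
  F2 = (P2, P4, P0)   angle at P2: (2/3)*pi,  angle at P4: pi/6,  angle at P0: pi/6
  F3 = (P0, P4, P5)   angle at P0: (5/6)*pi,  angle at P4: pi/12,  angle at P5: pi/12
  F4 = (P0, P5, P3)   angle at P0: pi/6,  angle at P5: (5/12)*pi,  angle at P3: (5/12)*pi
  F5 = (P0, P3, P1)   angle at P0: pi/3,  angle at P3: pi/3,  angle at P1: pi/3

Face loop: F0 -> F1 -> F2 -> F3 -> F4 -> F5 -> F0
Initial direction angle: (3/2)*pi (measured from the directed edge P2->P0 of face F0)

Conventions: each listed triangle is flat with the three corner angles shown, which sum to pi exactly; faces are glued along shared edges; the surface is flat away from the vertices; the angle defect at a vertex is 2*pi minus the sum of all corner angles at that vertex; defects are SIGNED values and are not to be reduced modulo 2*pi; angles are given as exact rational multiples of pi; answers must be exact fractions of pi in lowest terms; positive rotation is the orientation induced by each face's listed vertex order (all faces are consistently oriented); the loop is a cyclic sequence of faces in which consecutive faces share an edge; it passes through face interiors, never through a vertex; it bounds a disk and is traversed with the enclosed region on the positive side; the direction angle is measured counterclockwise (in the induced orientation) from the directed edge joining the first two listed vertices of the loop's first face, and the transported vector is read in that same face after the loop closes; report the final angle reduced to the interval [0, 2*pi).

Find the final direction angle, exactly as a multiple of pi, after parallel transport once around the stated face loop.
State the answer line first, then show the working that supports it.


Answer: final direction angle = (11/6)*pi

enclosed vertex P0: corner angles sum to (5/3)*pi, defect = 2*pi - (5/3)*pi = pi/3
enclosed vertex P2: corner angles sum to 2*pi, defect = 2*pi - 2*pi = 0
the rotation equals the total enclosed defect, so the final angle is initial + defects (mod 2*pi)
final angle = (3/2)*pi + pi/3 = (11/6)*pi (mod 2*pi)


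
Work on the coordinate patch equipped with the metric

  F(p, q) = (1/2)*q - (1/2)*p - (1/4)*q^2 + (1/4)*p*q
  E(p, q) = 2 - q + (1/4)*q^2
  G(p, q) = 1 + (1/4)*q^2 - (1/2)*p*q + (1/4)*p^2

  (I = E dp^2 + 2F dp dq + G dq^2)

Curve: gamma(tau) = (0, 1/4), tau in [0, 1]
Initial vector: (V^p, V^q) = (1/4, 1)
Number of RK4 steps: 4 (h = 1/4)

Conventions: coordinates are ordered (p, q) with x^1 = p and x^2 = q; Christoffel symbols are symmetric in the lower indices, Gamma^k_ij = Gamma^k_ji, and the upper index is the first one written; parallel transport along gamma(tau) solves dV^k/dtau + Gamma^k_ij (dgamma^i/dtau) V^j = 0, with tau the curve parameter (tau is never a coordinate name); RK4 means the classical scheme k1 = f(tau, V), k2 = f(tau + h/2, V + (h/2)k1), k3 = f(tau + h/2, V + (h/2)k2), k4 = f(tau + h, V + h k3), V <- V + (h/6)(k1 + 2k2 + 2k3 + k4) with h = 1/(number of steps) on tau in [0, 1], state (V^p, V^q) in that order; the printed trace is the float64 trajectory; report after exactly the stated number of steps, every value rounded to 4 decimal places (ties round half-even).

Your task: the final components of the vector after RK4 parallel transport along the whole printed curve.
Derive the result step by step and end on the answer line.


gamma'(tau) = (0, 0); f(tau, V)^k = -Gamma^k_ij(gamma(tau)) gamma'^i(tau) V^j; h = 1/4; intermediate values shown to 6 dp
curve data and Christoffel symbols at the stage parameters:
  tau = 0.000000: gamma = (0.000000, 0.250000), gamma' = (0.000000, 0.000000); Gamma_ppp = 0.000000, Gamma_ppq = -0.245614, Gamma_pqq = 0.245614, Gamma_qpp = 0.000000, Gamma_qpq = -0.035088, Gamma_qqq = 0.035088
  tau = 0.125000: gamma = (0.000000, 0.250000), gamma' = (0.000000, 0.000000); Gamma_ppp = 0.000000, Gamma_ppq = -0.245614, Gamma_pqq = 0.245614, Gamma_qpp = 0.000000, Gamma_qpq = -0.035088, Gamma_qqq = 0.035088
  tau = 0.250000: gamma = (0.000000, 0.250000), gamma' = (0.000000, 0.000000); Gamma_ppp = 0.000000, Gamma_ppq = -0.245614, Gamma_pqq = 0.245614, Gamma_qpp = 0.000000, Gamma_qpq = -0.035088, Gamma_qqq = 0.035088
  tau = 0.375000: gamma = (0.000000, 0.250000), gamma' = (0.000000, 0.000000); Gamma_ppp = 0.000000, Gamma_ppq = -0.245614, Gamma_pqq = 0.245614, Gamma_qpp = 0.000000, Gamma_qpq = -0.035088, Gamma_qqq = 0.035088
  tau = 0.500000: gamma = (0.000000, 0.250000), gamma' = (0.000000, 0.000000); Gamma_ppp = 0.000000, Gamma_ppq = -0.245614, Gamma_pqq = 0.245614, Gamma_qpp = 0.000000, Gamma_qpq = -0.035088, Gamma_qqq = 0.035088
  tau = 0.625000: gamma = (0.000000, 0.250000), gamma' = (0.000000, 0.000000); Gamma_ppp = 0.000000, Gamma_ppq = -0.245614, Gamma_pqq = 0.245614, Gamma_qpp = 0.000000, Gamma_qpq = -0.035088, Gamma_qqq = 0.035088
  tau = 0.750000: gamma = (0.000000, 0.250000), gamma' = (0.000000, 0.000000); Gamma_ppp = 0.000000, Gamma_ppq = -0.245614, Gamma_pqq = 0.245614, Gamma_qpp = 0.000000, Gamma_qpq = -0.035088, Gamma_qqq = 0.035088
  tau = 0.875000: gamma = (0.000000, 0.250000), gamma' = (0.000000, 0.000000); Gamma_ppp = 0.000000, Gamma_ppq = -0.245614, Gamma_pqq = 0.245614, Gamma_qpp = 0.000000, Gamma_qpq = -0.035088, Gamma_qqq = 0.035088
  tau = 1.000000: gamma = (0.000000, 0.250000), gamma' = (0.000000, 0.000000); Gamma_ppp = 0.000000, Gamma_ppq = -0.245614, Gamma_pqq = 0.245614, Gamma_qpp = 0.000000, Gamma_qpq = -0.035088, Gamma_qqq = 0.035088
step 0: V^p = 0.2500, V^q = 1.0000
step 1: k1 = (0.000000, 0.000000), k2 = (0.000000, 0.000000), k3 = (0.000000, 0.000000), k4 = (0.000000, 0.000000); V <- V + (h/6)(k1 + 2k2 + 2k3 + k4): V^p = 0.2500, V^q = 1.0000
step 2: k1 = (0.000000, 0.000000), k2 = (0.000000, 0.000000), k3 = (0.000000, 0.000000), k4 = (0.000000, 0.000000); V <- V + (h/6)(k1 + 2k2 + 2k3 + k4): V^p = 0.2500, V^q = 1.0000
step 3: k1 = (0.000000, 0.000000), k2 = (0.000000, 0.000000), k3 = (0.000000, 0.000000), k4 = (0.000000, 0.000000); V <- V + (h/6)(k1 + 2k2 + 2k3 + k4): V^p = 0.2500, V^q = 1.0000
step 4: k1 = (0.000000, 0.000000), k2 = (0.000000, 0.000000), k3 = (0.000000, 0.000000), k4 = (0.000000, 0.000000); V <- V + (h/6)(k1 + 2k2 + 2k3 + k4): V^p = 0.2500, V^q = 1.0000

Answer: V^p = 0.2500, V^q = 1.0000


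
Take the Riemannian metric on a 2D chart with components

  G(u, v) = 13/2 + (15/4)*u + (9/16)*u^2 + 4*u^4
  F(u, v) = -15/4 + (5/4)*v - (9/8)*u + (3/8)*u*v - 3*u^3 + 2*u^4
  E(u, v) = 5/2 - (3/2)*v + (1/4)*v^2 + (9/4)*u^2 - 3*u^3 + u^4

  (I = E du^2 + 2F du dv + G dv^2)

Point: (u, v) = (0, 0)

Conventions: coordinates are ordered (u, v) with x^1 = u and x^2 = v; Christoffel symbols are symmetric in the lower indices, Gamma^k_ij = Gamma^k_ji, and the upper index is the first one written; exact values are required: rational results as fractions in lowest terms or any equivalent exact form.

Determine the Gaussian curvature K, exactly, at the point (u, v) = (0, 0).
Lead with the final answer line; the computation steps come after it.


Answer: K = 16/1225

E = 5/2, F = -15/4, G = 13/2, EG - F^2 = 35/16 at the point
E_u = 0, E_v = -3/2, F_u = -9/8, F_v = 5/4, G_u = 15/4, G_v = 0
E_vv = 1/2, F_uv = 3/8, G_uu = 9/8
Evaluate Brioschi's two determinant matrices M1, M2 and divide by (EG - F^2)^2.
M1 = [[-E_vv/2 + F_uv - G_uu/2, E_u/2, F_u - E_v/2], [F_v - G_u/2, E, F], [G_v/2, F, G]] = [[-7/16, 0, -3/8], [-5/8, 5/2, -15/4], [0, -15/4, 13/2]]; det M1 = -235/128
M2 = [[0, E_v/2, G_u/2], [E_v/2, E, F], [G_u/2, F, G]] = [[0, -3/4, 15/8], [-3/4, 5/2, -15/4], [15/8, -15/4, 13/2]]; det M2 = -243/128
det M1 - det M2 = 1/16; K = 1/16 / (35/16)^2 = 16/1225


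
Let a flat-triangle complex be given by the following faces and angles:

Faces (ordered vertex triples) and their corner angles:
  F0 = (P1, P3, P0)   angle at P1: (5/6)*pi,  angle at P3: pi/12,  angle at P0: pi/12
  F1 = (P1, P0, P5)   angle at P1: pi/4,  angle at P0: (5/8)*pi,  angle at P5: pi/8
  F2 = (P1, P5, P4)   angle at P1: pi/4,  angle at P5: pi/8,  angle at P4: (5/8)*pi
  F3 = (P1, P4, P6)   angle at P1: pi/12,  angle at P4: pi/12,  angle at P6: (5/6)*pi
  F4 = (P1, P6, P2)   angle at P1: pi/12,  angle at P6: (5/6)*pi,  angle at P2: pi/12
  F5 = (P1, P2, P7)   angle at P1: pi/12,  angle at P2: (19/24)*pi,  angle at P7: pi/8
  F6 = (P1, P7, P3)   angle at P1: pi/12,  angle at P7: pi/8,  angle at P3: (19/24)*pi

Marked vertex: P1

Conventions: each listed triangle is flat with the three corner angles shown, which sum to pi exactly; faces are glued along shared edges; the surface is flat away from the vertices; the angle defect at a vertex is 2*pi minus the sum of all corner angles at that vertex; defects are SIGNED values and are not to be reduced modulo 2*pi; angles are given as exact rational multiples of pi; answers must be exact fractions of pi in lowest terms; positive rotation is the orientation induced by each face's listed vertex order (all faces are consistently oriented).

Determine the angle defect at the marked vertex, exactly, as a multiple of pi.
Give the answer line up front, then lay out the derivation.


Answer: defect(P1) = pi/3

Sum of corner angles at P1: (5/3)*pi
defect = 2*pi - (5/3)*pi


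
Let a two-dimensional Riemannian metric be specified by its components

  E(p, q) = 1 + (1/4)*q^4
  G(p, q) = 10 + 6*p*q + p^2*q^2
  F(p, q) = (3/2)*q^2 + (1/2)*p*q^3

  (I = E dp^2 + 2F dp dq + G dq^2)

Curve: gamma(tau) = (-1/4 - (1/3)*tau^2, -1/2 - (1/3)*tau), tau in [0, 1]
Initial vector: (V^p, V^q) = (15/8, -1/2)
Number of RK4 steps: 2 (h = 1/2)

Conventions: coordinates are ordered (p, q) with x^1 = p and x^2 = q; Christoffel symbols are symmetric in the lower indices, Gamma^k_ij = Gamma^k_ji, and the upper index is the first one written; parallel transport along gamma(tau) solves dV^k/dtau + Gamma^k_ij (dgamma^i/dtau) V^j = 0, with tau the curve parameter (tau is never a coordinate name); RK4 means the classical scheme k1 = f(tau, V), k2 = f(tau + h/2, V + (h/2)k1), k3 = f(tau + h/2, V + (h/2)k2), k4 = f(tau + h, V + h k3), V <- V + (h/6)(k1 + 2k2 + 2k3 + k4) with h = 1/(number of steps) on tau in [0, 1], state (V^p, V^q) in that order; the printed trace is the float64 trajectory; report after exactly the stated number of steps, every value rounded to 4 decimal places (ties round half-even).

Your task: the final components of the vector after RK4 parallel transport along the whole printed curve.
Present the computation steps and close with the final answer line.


gamma'(tau) = (-(2/3)*tau, -1/3); f(tau, V)^k = -Gamma^k_ij(gamma(tau)) gamma'^i(tau) V^j; h = 1/2; intermediate values shown to 6 dp
curve data and Christoffel symbols at the stage parameters:
  tau = 0.000000: gamma = (-0.250000, -0.500000), gamma' = (0.000000, -0.333333); Gamma_ppp = 0.000000, Gamma_ppq = -0.005797, Gamma_pqq = -0.002899, Gamma_qpp = 0.000000, Gamma_qpq = -0.144928, Gamma_qqq = -0.072464
  tau = 0.250000: gamma = (-0.270833, -0.583333), gamma' = (-0.166667, -0.333333); Gamma_ppp = 0.000000, Gamma_ppq = -0.009021, Gamma_pqq = -0.004188, Gamma_qpp = 0.000000, Gamma_qpq = -0.167441, Gamma_qqq = -0.077741
  tau = 0.500000: gamma = (-0.333333, -0.666667), gamma' = (-0.333333, -0.333333); Gamma_ppp = 0.000000, Gamma_ppq = -0.012959, Gamma_pqq = -0.006479, Gamma_qpp = 0.000000, Gamma_qpq = -0.187905, Gamma_qqq = -0.093952
  tau = 0.750000: gamma = (-0.437500, -0.750000), gamma' = (-0.500000, -0.333333); Gamma_ppp = 0.000000, Gamma_ppq = -0.017353, Gamma_pqq = -0.010123, Gamma_qpp = 0.000000, Gamma_qpq = -0.205347, Gamma_qqq = -0.119785
  tau = 1.000000: gamma = (-0.583333, -0.833333), gamma' = (-0.666667, -0.333333); Gamma_ppp = 0.000000, Gamma_ppq = -0.021799, Gamma_pqq = -0.015259, Gamma_qpp = 0.000000, Gamma_qpq = -0.218864, Gamma_qqq = -0.153204
step 0: V^p = 1.8750, V^q = -0.5000
step 1: k1 = (-0.003140, -0.078502), k2 = (-0.004129, -0.076640), k3 = (-0.004130, -0.076652), k4 = (-0.004602, -0.066734); V <- V + (h/6)(k1 + 2k2 + 2k3 + k4): V^p = 1.8730, V^q = -0.5377
step 2: k1 = (-0.004607, -0.066800), k2 = (-0.004147, -0.049073), k3 = (-0.004201, -0.049713), k4 = (-0.002559, -0.025688); V <- V + (h/6)(k1 + 2k2 + 2k3 + k4): V^p = 1.8710, V^q = -0.5618

Answer: V^p = 1.8710, V^q = -0.5618


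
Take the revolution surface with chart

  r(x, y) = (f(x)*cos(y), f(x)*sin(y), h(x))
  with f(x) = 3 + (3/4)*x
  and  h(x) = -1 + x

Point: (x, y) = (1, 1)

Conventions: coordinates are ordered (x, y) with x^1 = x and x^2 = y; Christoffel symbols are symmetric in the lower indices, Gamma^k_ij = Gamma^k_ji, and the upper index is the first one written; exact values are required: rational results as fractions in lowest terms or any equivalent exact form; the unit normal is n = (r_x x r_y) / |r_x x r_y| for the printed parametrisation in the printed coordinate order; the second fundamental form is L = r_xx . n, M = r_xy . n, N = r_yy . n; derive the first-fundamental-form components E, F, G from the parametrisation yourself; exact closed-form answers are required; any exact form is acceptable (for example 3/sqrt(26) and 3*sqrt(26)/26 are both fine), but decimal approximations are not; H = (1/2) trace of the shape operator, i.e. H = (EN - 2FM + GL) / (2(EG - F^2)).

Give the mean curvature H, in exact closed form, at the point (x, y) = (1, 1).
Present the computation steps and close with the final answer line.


f = 15/4, f' = 3/4, f'' = 0, h' = 1, h'' = 0
E = 25/16, F = 0, G = 225/16; answer radicand W^2 = 25/16
unnormalised second-form numerators: l = 0, m = 0, n = 15/4; L = l/sqrt(25/16), and similarly M = m/sqrt(W^2), N = n/sqrt(W^2)
H = (E*n - 2*F*m + G*l) / (2*(EG - F^2)*sqrt(W^2)); E*n - 2*F*m + G*l = 375/64, EG - F^2 = 5625/256, so H = (2/15)/sqrt(25/16)

Answer: H = 8/75


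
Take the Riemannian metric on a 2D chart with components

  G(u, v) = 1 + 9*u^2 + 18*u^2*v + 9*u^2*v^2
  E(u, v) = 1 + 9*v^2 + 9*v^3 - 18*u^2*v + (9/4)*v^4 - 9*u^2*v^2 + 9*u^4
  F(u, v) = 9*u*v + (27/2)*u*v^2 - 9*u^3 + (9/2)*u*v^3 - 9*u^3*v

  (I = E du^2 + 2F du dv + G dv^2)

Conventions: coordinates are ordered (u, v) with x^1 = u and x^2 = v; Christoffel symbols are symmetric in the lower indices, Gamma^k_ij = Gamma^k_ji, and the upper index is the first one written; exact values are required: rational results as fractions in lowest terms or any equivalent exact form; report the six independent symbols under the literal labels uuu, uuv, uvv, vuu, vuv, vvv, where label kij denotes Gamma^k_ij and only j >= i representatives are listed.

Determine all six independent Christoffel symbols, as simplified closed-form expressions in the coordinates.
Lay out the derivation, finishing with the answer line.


E = 1 + 9*v^2 + 9*v^3 - 18*u^2*v + (9/4)*v^4 - 9*u^2*v^2 + 9*u^4; F = 9*u*v + (27/2)*u*v^2 - 9*u^3 + (9/2)*u*v^3 - 9*u^3*v; G = 1 + 9*u^2 + 18*u^2*v + 9*u^2*v^2
Gamma^k_ij = (1/2) g^{kl} (d_i g_jl + d_j g_il - d_l g_ij), with g^inv = (1/(EG-F^2)) [[G, -F], [-F, E]]
first partials: E_u = -36*u*v - 18*u*v^2 + 36*u^3, E_v = 18*v + 27*v^2 - 18*u^2 + 9*v^3 - 18*u^2*v, F_u = 9*v + (27/2)*v^2 - 27*u^2 + (9/2)*v^3 - 27*u^2*v, F_v = 9*u + 27*u*v + (27/2)*u*v^2 - 9*u^3, G_u = 18*u + 36*u*v + 18*u*v^2, G_v = 18*u^2 + 18*u^2*v
D = EG - F^2 = 1 + 9*v^2 + 9*u^2 + 9*v^3 + (9/4)*v^4 + 9*u^4
expanded: Gamma^u_uu = (G E_u - 2F F_u + F E_v)/(2D), Gamma^u_uv = (G E_v - F G_u)/(2D), Gamma^u_vv = (2G F_v - G G_u - F G_v)/(2D), Gamma^v_uu = (2E F_u - E E_v - F E_u)/(2D), Gamma^v_uv = (E G_u - F E_v)/(2D), Gamma^v_vv = (E G_v - 2F F_v + F G_u)/(2D); substitute and cancel common factors

Answer: Gamma_uuu = (72*u^3 - 36*u*v^2 - 72*u*v)/(36*u^4 + 36*u^2 + 9*v^4 + 36*v^3 + 36*v^2 + 4), Gamma_uuv = (-36*u^2*v - 36*u^2 + 18*v^3 + 54*v^2 + 36*v)/(36*u^4 + 36*u^2 + 9*v^4 + 36*v^3 + 36*v^2 + 4), Gamma_uvv = (-36*u^3 + 18*u*v^2 + 36*u*v)/(36*u^4 + 36*u^2 + 9*v^4 + 36*v^3 + 36*v^2 + 4), Gamma_vuu = (-72*u^2*v - 72*u^2)/(36*u^4 + 36*u^2 + 9*v^4 + 36*v^3 + 36*v^2 + 4), Gamma_vuv = (36*u*v^2 + 72*u*v + 36*u)/(36*u^4 + 36*u^2 + 9*v^4 + 36*v^3 + 36*v^2 + 4), Gamma_vvv = (36*u^2*v + 36*u^2)/(36*u^4 + 36*u^2 + 9*v^4 + 36*v^3 + 36*v^2 + 4)


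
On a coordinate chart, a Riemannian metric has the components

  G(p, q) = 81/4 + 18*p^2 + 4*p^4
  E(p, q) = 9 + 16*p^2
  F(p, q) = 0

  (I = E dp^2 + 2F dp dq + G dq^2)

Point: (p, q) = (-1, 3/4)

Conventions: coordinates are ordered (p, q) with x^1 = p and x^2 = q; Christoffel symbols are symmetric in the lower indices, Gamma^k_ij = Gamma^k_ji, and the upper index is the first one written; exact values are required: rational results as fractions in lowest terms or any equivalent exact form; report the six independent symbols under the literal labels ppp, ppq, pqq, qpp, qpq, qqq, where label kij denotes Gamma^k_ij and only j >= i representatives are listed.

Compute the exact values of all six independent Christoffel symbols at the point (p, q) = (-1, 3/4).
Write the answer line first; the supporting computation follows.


Answer: Gamma_ppp = -16/25, Gamma_ppq = 0, Gamma_pqq = 26/25, Gamma_qpp = 0, Gamma_qpq = -8/13, Gamma_qqq = 0

E = 25, F = 0, G = 169/4 at the point
E_p = -32, E_q = 0, F_p = 0, F_q = 0, G_p = -52, G_q = 0
EG - F^2 = 4225/4;  g^inv = (4/4225) * [[169/4, 0], [0, 25]]
first-kind symbols [ij,l] = (1/2)(d_i g_jl + d_j g_il - d_l g_ij): [pp,p] = E_p/2 = -16, [pp,q] = F_p - E_q/2 = 0, [pq,p] = E_q/2 = 0, [pq,q] = G_p/2 = -26, [qq,p] = F_q - G_p/2 = 26, [qq,q] = G_q/2 = 0
Gamma^p_ij = (G*[ij,p] - F*[ij,q])/(EG - F^2), Gamma^q_ij = (E*[ij,q] - F*[ij,p])/(EG - F^2)


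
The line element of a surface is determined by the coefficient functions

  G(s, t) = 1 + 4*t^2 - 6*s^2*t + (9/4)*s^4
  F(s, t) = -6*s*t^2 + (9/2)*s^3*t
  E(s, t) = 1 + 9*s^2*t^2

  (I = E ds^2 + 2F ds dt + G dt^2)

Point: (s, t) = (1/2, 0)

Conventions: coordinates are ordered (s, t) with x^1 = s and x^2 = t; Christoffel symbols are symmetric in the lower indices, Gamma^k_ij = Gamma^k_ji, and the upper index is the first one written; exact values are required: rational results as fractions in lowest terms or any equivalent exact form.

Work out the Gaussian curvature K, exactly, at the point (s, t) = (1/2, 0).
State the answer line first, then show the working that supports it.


Answer: K = -9216/5329

E = 1, F = 0, G = 73/64, EG - F^2 = 73/64 at the point
E_s = 0, E_t = 0, F_s = 0, F_t = 9/16, G_s = 9/8, G_t = -3/2
E_tt = 9/2, F_st = 27/8, G_ss = 27/4
Using the Brioschi determinant formula for K from the metric derivatives:
M1 = [[-E_tt/2 + F_st - G_ss/2, E_s/2, F_s - E_t/2], [F_t - G_s/2, E, F], [G_t/2, F, G]] = [[-9/4, 0, 0], [0, 1, 0], [-3/4, 0, 73/64]]; det M1 = -657/256
M2 = [[0, E_t/2, G_s/2], [E_t/2, E, F], [G_s/2, F, G]] = [[0, 0, 9/16], [0, 1, 0], [9/16, 0, 73/64]]; det M2 = -81/256
det M1 - det M2 = -9/4; K = -9/4 / (73/64)^2 = -9216/5329


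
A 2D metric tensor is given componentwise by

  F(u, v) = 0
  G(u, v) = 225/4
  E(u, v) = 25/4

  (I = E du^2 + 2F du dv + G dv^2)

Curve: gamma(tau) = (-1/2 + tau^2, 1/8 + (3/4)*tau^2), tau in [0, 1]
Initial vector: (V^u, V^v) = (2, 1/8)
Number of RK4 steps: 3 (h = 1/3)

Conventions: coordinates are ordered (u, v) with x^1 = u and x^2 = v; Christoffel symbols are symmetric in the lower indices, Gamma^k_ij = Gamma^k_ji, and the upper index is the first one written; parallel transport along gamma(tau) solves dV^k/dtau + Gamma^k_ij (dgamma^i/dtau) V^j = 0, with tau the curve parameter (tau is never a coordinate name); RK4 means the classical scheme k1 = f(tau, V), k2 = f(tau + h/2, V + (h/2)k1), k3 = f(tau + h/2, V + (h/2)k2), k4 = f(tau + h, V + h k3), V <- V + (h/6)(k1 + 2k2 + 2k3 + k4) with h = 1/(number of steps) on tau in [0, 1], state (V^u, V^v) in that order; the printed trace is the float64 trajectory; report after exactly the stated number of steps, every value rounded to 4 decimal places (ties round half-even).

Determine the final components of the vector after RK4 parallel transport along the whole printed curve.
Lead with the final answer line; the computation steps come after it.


Answer: V^u = 2.0000, V^v = 0.1250

gamma'(tau) = (2*tau, (3/2)*tau); f(tau, V)^k = -Gamma^k_ij(gamma(tau)) gamma'^i(tau) V^j; h = 1/3; intermediate values shown to 6 dp
curve data and Christoffel symbols at the stage parameters:
  tau = 0.000000: gamma = (-0.500000, 0.125000), gamma' = (0.000000, 0.000000); Gamma_uuu = 0.000000, Gamma_uuv = 0.000000, Gamma_uvv = 0.000000, Gamma_vuu = 0.000000, Gamma_vuv = 0.000000, Gamma_vvv = 0.000000
  tau = 0.166667: gamma = (-0.472222, 0.145833), gamma' = (0.333333, 0.250000); Gamma_uuu = 0.000000, Gamma_uuv = 0.000000, Gamma_uvv = 0.000000, Gamma_vuu = 0.000000, Gamma_vuv = 0.000000, Gamma_vvv = 0.000000
  tau = 0.333333: gamma = (-0.388889, 0.208333), gamma' = (0.666667, 0.500000); Gamma_uuu = 0.000000, Gamma_uuv = 0.000000, Gamma_uvv = 0.000000, Gamma_vuu = 0.000000, Gamma_vuv = 0.000000, Gamma_vvv = 0.000000
  tau = 0.500000: gamma = (-0.250000, 0.312500), gamma' = (1.000000, 0.750000); Gamma_uuu = 0.000000, Gamma_uuv = 0.000000, Gamma_uvv = 0.000000, Gamma_vuu = 0.000000, Gamma_vuv = 0.000000, Gamma_vvv = 0.000000
  tau = 0.666667: gamma = (-0.055556, 0.458333), gamma' = (1.333333, 1.000000); Gamma_uuu = 0.000000, Gamma_uuv = 0.000000, Gamma_uvv = 0.000000, Gamma_vuu = 0.000000, Gamma_vuv = 0.000000, Gamma_vvv = 0.000000
  tau = 0.833333: gamma = (0.194444, 0.645833), gamma' = (1.666667, 1.250000); Gamma_uuu = 0.000000, Gamma_uuv = 0.000000, Gamma_uvv = 0.000000, Gamma_vuu = 0.000000, Gamma_vuv = 0.000000, Gamma_vvv = 0.000000
  tau = 1.000000: gamma = (0.500000, 0.875000), gamma' = (2.000000, 1.500000); Gamma_uuu = 0.000000, Gamma_uuv = 0.000000, Gamma_uvv = 0.000000, Gamma_vuu = 0.000000, Gamma_vuv = 0.000000, Gamma_vvv = 0.000000
step 0: V^u = 2.0000, V^v = 0.1250
step 1: k1 = (0.000000, 0.000000), k2 = (0.000000, 0.000000), k3 = (0.000000, 0.000000), k4 = (0.000000, 0.000000); V <- V + (h/6)(k1 + 2k2 + 2k3 + k4): V^u = 2.0000, V^v = 0.1250
step 2: k1 = (0.000000, 0.000000), k2 = (0.000000, 0.000000), k3 = (0.000000, 0.000000), k4 = (0.000000, 0.000000); V <- V + (h/6)(k1 + 2k2 + 2k3 + k4): V^u = 2.0000, V^v = 0.1250
step 3: k1 = (0.000000, 0.000000), k2 = (0.000000, 0.000000), k3 = (0.000000, 0.000000), k4 = (0.000000, 0.000000); V <- V + (h/6)(k1 + 2k2 + 2k3 + k4): V^u = 2.0000, V^v = 0.1250


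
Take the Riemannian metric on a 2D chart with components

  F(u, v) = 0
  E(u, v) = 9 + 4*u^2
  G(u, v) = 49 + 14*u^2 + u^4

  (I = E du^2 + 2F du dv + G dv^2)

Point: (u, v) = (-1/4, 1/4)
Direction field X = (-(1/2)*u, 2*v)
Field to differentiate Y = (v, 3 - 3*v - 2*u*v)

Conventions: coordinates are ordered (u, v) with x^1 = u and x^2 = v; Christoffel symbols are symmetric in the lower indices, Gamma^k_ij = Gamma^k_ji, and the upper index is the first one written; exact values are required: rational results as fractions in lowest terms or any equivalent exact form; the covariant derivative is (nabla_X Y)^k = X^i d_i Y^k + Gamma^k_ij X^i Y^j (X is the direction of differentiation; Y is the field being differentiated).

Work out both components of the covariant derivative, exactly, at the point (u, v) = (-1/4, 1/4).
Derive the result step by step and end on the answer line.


E = 37/4, F = 0, G = 12769/256 at the point
E_u = -2, E_v = 0, F_u = 0, F_v = 0, G_u = -113/16, G_v = 0
EG - F^2 = 472453/1024;  g^inv = (1024/472453) * [[12769/256, 0], [0, 37/4]]
first-kind symbols [ij,l] = (1/2)(d_i g_jl + d_j g_il - d_l g_ij): [uu,u] = E_u/2 = -1, [uu,v] = F_u - E_v/2 = 0, [uv,u] = E_v/2 = 0, [uv,v] = G_u/2 = -113/32, [vv,u] = F_v - G_u/2 = 113/32, [vv,v] = G_v/2 = 0
Gamma^u_ij = (G*[ij,u] - F*[ij,v])/(EG - F^2), Gamma^v_ij = (E*[ij,v] - F*[ij,u])/(EG - F^2)
Gamma_uuu = -4/37, Gamma_uuv = 0, Gamma_uvv = 113/296, Gamma_vuu = 0, Gamma_vuv = -8/113, Gamma_vvv = 0
X = (1/8, 1/2), Y = (1/4, 19/8) at the point

Answer: (nabla_X Y)^u = 4499/4736, (nabla_X Y)^v = -2427/1808


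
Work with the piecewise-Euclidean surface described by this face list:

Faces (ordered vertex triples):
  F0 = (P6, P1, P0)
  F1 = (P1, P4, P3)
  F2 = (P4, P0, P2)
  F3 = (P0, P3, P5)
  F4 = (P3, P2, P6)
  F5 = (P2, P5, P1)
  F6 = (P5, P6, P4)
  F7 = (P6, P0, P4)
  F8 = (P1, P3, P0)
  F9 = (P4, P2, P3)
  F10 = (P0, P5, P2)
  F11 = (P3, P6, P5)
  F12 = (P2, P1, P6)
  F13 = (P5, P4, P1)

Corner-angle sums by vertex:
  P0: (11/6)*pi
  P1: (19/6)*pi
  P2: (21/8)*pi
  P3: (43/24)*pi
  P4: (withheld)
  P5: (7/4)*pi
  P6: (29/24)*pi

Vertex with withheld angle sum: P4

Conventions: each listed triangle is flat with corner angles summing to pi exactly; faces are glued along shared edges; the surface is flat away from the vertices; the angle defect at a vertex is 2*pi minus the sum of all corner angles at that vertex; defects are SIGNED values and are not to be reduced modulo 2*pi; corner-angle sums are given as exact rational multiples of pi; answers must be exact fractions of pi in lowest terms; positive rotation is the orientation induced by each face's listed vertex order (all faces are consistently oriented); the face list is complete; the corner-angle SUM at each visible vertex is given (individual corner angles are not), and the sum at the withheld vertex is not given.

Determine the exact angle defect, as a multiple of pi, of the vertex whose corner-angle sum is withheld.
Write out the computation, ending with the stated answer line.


V = 7, E = 21, F = 14; chi = V - E + F = 0
Gauss-Bonnet: total defect = 2*pi*chi = 0; visible defects sum to (-3/8)*pi

Answer: defect(P4) = (3/8)*pi


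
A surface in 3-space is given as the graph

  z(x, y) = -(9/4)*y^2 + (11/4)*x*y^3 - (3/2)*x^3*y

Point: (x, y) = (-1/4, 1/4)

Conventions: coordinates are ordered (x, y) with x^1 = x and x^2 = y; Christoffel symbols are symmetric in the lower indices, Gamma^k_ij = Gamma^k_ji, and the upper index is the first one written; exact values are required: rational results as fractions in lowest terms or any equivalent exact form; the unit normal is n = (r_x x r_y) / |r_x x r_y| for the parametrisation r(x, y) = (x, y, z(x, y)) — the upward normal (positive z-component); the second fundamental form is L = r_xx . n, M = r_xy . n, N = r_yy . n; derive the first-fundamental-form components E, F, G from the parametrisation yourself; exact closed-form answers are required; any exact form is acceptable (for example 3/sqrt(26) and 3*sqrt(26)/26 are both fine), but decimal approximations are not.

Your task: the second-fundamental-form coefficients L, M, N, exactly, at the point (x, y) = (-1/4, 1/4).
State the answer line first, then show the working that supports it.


Answer: L = 72*sqrt(164810)/82405, M = 6*sqrt(164810)/16481, N = -708*sqrt(164810)/82405

z_x = -7/256, z_y = -315/256, z_xx = 9/16, z_xy = 15/64, z_yy = -177/32
E = 65585/65536, F = 2205/65536, G = 164761/65536; answer radicand W^2 = 82405/32768
unnormalised second-form numerators: l = 9/16, m = 15/64, n = -177/32; L = l/sqrt(82405/32768), and similarly M = m/sqrt(W^2), N = n/sqrt(W^2)


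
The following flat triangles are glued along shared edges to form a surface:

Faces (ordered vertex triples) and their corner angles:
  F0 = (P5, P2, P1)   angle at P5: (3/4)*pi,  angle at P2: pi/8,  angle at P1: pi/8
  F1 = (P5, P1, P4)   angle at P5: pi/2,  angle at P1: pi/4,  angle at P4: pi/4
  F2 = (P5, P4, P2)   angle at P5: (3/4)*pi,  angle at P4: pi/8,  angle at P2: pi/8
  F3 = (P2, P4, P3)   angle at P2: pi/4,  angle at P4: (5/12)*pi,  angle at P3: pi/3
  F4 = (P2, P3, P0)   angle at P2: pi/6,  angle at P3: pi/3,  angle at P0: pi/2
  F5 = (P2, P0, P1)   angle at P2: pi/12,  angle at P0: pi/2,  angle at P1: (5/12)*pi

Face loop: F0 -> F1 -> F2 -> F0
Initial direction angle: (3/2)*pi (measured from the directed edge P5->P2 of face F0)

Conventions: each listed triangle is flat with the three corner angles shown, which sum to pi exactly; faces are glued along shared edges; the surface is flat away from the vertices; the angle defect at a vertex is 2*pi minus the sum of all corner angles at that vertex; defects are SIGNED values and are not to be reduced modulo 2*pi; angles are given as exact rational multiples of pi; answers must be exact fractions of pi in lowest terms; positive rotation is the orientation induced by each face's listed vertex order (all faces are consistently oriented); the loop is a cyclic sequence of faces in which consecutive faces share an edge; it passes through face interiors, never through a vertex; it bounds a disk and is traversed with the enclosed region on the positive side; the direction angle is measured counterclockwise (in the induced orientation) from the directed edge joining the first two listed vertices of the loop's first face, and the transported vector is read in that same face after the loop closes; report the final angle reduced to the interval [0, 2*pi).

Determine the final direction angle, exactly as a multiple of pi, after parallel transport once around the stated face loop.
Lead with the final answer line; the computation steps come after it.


Answer: final direction angle = (3/2)*pi

enclosed vertex P5: corner angles sum to 2*pi, defect = 2*pi - 2*pi = 0
transport around the loop rotates by the sum of enclosed defects; add to the initial angle mod 2*pi
final angle = (3/2)*pi + 0 = (3/2)*pi (mod 2*pi)


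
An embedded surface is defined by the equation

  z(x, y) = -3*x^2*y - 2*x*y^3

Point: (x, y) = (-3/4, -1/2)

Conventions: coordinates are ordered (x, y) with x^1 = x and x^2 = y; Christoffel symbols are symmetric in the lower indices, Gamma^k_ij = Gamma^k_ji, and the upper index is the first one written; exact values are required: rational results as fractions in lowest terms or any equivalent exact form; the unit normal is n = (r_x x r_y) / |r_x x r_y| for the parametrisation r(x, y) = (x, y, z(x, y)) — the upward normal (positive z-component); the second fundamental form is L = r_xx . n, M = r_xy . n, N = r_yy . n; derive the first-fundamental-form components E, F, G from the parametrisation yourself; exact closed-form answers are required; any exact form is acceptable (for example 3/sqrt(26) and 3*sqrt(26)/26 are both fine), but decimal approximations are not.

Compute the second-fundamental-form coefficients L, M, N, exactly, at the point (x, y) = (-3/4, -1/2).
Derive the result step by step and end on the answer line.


z_x = -2, z_y = -9/16, z_xx = 3, z_xy = 3, z_yy = -9/2
E = 5, F = 9/8, G = 337/256; answer radicand W^2 = 1361/256
unnormalised second-form numerators: l = 3, m = 3, n = -9/2; L = l/sqrt(1361/256), and similarly M = m/sqrt(W^2), N = n/sqrt(W^2)

Answer: L = 48*sqrt(1361)/1361, M = 48*sqrt(1361)/1361, N = -72*sqrt(1361)/1361


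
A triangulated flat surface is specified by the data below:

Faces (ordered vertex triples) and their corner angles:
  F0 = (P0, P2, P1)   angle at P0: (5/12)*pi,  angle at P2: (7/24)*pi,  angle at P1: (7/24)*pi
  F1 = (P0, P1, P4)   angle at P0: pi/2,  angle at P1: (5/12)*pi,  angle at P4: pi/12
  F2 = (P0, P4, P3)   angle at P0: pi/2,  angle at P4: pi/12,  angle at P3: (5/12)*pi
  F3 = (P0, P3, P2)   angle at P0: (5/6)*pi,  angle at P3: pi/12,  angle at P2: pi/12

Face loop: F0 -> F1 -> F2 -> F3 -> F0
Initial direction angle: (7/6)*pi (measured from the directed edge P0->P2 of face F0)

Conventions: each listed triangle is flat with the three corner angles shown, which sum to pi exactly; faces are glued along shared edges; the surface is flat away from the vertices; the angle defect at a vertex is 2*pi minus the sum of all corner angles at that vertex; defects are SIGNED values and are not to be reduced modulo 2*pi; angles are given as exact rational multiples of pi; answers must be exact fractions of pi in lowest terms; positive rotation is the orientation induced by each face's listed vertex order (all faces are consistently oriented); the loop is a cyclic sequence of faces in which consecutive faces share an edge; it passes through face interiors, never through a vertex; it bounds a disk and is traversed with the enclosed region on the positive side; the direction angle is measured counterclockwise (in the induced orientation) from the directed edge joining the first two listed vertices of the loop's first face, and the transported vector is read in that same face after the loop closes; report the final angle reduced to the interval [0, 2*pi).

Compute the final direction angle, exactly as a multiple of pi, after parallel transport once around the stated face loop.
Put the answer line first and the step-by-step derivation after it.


Answer: final direction angle = (11/12)*pi

enclosed vertex P0: corner angles sum to (9/4)*pi, defect = 2*pi - (9/4)*pi = -pi/4
the rotation equals the total enclosed defect, so the final angle is initial + defects (mod 2*pi)
final angle = (7/6)*pi - pi/4 = (11/12)*pi (mod 2*pi)
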